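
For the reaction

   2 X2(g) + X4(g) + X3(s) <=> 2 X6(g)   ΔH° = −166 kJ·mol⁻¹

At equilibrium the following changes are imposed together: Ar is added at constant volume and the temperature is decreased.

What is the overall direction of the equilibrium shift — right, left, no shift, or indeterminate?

At constant volume, adding an inert gas leaves every reacting species' partial pressure unchanged, so Q is unchanged — no shift from this change.
The forward reaction is exothermic. Lowering T favours the exothermic direction — shift to the right.
Only the nonzero effect(s) matter; the net shift is to the right.

right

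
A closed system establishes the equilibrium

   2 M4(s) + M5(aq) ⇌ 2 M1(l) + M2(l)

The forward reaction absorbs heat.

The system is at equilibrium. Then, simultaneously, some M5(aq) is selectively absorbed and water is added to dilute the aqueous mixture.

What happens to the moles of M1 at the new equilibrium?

Removing M5 (aq), a reactant, drives the reaction to the left.
Dilution lowers every aqueous concentration by the same factor. Δn_aq = 0 − 1 = -1, so the system shifts toward the side with more dissolved moles — to the left.
The net shift is to the left. M1 is a product, so its amount decreases.

decreases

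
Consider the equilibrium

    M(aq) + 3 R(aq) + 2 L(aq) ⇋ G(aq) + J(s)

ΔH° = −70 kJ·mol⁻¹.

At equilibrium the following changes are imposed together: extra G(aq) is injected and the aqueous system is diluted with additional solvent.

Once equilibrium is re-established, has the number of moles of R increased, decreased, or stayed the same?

Adding G (aq), a product, drives the reaction to the left.
Dilution lowers every aqueous concentration by the same factor. Δn_aq = 1 − 6 = -5, so the system shifts toward the side with more dissolved moles — to the left.
The net shift is to the left. R is a reactant, so its amount increases.

increases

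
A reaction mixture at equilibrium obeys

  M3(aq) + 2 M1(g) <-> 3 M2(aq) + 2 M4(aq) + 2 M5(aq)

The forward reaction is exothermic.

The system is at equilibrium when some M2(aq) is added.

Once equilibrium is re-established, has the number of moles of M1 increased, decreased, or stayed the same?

increases

Adding M2 (aq), a product, drives the reaction to the left.
The net shift is to the left. M1 is a reactant, so its amount increases.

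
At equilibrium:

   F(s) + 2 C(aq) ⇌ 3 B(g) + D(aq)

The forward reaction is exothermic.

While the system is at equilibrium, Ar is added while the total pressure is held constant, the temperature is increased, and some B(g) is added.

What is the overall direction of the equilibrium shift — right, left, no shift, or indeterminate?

cannot be determined

Adding inert gas at constant total pressure expands the volume and lowers every reacting partial pressure. With Δn_gas = 3 − 0 = +3, Q moves away from K toward the side with fewer gas moles, so the system shifts toward the side with more gas moles — to the right.
The forward reaction is exothermic. Raising T favours the endothermic direction — shift to the left.
Adding B (g), a product, drives the reaction to the left.
The individual effects push in opposite directions; without quantitative information the net direction cannot be determined.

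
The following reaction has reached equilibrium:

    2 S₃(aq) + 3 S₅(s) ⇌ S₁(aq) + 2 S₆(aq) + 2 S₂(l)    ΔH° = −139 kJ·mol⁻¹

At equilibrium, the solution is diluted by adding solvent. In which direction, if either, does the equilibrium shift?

Dilution lowers every aqueous concentration by the same factor. Δn_aq = 3 − 2 = +1, so the system shifts toward the side with more dissolved moles — to the right.

right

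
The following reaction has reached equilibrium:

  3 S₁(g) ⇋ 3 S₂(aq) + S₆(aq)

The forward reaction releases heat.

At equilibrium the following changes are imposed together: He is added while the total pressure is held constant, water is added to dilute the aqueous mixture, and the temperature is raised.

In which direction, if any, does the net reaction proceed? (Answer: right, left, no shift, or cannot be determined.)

cannot be determined

Adding inert gas at constant total pressure expands the volume and lowers every reacting partial pressure. With Δn_gas = 0 − 3 = -3, Q moves away from K toward the side with fewer gas moles, so the system shifts toward the side with more gas moles — to the left.
Dilution lowers every aqueous concentration by the same factor. Δn_aq = 4 − 0 = +4, so the system shifts toward the side with more dissolved moles — to the right.
The forward reaction is exothermic. Raising T favours the endothermic direction — shift to the left.
The individual effects push in opposite directions; without quantitative information the net direction cannot be determined.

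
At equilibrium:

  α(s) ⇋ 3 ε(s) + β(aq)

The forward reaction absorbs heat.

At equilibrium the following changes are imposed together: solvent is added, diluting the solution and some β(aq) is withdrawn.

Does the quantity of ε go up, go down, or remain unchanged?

Dilution lowers every aqueous concentration by the same factor. Δn_aq = 1 − 0 = +1, so the system shifts toward the side with more dissolved moles — to the right.
Removing β (aq), a product, drives the reaction to the right.
The net shift is to the right. ε is a product, so its amount increases.

increases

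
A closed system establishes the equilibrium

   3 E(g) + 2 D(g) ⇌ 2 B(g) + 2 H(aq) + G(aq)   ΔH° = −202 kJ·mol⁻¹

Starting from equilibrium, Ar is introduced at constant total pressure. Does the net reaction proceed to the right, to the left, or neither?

Adding inert gas at constant total pressure expands the volume and lowers every reacting partial pressure. With Δn_gas = 2 − 5 = -3, Q moves away from K toward the side with fewer gas moles, so the system shifts toward the side with more gas moles — to the left.

left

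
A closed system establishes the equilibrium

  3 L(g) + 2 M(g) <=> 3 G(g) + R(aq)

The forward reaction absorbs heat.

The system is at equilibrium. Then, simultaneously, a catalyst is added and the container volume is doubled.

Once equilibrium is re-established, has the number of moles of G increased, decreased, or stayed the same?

A catalyst speeds both forward and reverse rates equally; it changes neither Q nor K — no shift from this change.
Gas moles: reactants 5, products 3 (Δn_gas = -2). Expansion shifts the system toward the side with more moles of gas — to the left.
The net shift is to the left. G is a product, so its amount decreases.

decreases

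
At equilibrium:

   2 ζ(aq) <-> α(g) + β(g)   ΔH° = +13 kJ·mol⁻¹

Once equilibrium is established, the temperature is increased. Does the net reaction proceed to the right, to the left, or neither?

right

The forward reaction is endothermic. Raising T favours the endothermic direction — shift to the right.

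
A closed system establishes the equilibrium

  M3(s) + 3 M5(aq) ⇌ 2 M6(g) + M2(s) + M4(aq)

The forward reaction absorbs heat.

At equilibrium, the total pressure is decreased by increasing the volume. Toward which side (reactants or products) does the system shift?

right

Gas moles: reactants 0, products 2 (Δn_gas = +2). Expansion shifts the system toward the side with more moles of gas — to the right.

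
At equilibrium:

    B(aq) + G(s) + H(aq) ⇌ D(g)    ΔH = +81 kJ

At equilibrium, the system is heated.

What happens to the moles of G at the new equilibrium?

The forward reaction is endothermic. Raising T favours the endothermic direction — shift to the right.
The net shift is to the right. G is a reactant, so its amount decreases.

decreases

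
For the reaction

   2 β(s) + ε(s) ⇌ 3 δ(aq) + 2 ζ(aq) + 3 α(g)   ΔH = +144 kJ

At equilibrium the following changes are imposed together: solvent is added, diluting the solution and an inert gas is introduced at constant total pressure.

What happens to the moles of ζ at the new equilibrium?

increases

Dilution lowers every aqueous concentration by the same factor. Δn_aq = 5 − 0 = +5, so the system shifts toward the side with more dissolved moles — to the right.
Adding inert gas at constant total pressure expands the volume and lowers every reacting partial pressure. With Δn_gas = 3 − 0 = +3, Q moves away from K toward the side with fewer gas moles, so the system shifts toward the side with more gas moles — to the right.
The net shift is to the right. ζ is a product, so its amount increases.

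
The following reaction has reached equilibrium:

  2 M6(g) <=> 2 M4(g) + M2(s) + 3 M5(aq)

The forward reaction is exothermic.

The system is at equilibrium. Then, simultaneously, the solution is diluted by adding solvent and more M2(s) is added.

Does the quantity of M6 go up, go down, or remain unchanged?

decreases

Dilution lowers every aqueous concentration by the same factor. Δn_aq = 3 − 0 = +3, so the system shifts toward the side with more dissolved moles — to the right.
M2 is a pure solid; its activity is 1 regardless of amount, so Q is unaffected — no shift from this change.
The net shift is to the right. M6 is a reactant, so its amount decreases.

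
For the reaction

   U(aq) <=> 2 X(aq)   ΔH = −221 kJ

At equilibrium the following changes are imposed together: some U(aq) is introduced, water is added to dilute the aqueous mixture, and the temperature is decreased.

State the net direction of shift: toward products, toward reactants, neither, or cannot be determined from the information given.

Adding U (aq), a reactant, drives the reaction to the right.
Dilution lowers every aqueous concentration by the same factor. Δn_aq = 2 − 1 = +1, so the system shifts toward the side with more dissolved moles — to the right.
The forward reaction is exothermic. Lowering T favours the exothermic direction — shift to the right.
All effects act in the same direction — net shift to the right.

right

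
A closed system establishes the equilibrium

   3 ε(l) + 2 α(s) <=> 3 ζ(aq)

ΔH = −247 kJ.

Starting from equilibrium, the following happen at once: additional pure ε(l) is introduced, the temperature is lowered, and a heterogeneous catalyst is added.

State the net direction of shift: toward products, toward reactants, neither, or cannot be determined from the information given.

right

ε is a pure liquid; its activity is 1 regardless of amount, so Q is unaffected — no shift from this change.
The forward reaction is exothermic. Lowering T favours the exothermic direction — shift to the right.
A catalyst speeds both forward and reverse rates equally; it changes neither Q nor K — no shift from this change.
Only the nonzero effect(s) matter; the net shift is to the right.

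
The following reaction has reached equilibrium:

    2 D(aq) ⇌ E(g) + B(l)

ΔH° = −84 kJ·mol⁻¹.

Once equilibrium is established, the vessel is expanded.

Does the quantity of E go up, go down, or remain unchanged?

Gas moles: reactants 0, products 1 (Δn_gas = +1). Expansion shifts the system toward the side with more moles of gas — to the right.
The net shift is to the right. E is a product, so its amount increases.

increases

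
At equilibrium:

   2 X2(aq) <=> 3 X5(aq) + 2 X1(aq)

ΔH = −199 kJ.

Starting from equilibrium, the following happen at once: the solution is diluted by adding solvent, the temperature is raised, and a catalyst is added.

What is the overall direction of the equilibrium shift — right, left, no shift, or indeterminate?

cannot be determined

Dilution lowers every aqueous concentration by the same factor. Δn_aq = 5 − 2 = +3, so the system shifts toward the side with more dissolved moles — to the right.
The forward reaction is exothermic. Raising T favours the endothermic direction — shift to the left.
A catalyst speeds both forward and reverse rates equally; it changes neither Q nor K — no shift from this change.
The individual effects push in opposite directions; without quantitative information the net direction cannot be determined.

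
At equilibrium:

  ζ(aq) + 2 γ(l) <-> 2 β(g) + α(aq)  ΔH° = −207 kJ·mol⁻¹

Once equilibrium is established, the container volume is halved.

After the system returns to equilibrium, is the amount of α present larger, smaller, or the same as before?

Gas moles: reactants 0, products 2 (Δn_gas = +2). Compression shifts the system toward the side with fewer moles of gas — to the left.
The net shift is to the left. α is a product, so its amount decreases.

decreases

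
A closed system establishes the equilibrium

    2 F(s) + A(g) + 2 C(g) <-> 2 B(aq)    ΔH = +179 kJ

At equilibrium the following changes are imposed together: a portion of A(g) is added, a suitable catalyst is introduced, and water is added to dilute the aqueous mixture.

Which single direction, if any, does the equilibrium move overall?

Adding A (g), a reactant, drives the reaction to the right.
A catalyst speeds both forward and reverse rates equally; it changes neither Q nor K — no shift from this change.
Dilution lowers every aqueous concentration by the same factor. Δn_aq = 2 − 0 = +2, so the system shifts toward the side with more dissolved moles — to the right.
Only the nonzero effect(s) matter; the net shift is to the right.

right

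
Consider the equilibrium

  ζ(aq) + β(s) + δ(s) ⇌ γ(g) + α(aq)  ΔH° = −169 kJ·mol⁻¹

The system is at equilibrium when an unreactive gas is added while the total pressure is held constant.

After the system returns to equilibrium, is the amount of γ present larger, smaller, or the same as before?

increases

Adding inert gas at constant total pressure expands the volume and lowers every reacting partial pressure. With Δn_gas = 1 − 0 = +1, Q moves away from K toward the side with fewer gas moles, so the system shifts toward the side with more gas moles — to the right.
The net shift is to the right. γ is a product, so its amount increases.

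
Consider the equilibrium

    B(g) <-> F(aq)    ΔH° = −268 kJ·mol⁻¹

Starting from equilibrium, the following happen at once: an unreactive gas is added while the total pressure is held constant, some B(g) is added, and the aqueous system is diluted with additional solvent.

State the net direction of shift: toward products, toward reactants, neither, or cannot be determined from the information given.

Adding inert gas at constant total pressure expands the volume and lowers every reacting partial pressure. With Δn_gas = 0 − 1 = -1, Q moves away from K toward the side with fewer gas moles, so the system shifts toward the side with more gas moles — to the left.
Adding B (g), a reactant, drives the reaction to the right.
Dilution lowers every aqueous concentration by the same factor. Δn_aq = 1 − 0 = +1, so the system shifts toward the side with more dissolved moles — to the right.
The individual effects push in opposite directions; without quantitative information the net direction cannot be determined.

cannot be determined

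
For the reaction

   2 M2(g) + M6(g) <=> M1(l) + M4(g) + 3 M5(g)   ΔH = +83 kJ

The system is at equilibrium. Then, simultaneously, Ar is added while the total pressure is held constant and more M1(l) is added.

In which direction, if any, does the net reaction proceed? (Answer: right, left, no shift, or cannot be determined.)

Adding inert gas at constant total pressure expands the volume and lowers every reacting partial pressure. With Δn_gas = 4 − 3 = +1, Q moves away from K toward the side with fewer gas moles, so the system shifts toward the side with more gas moles — to the right.
M1 is a pure liquid; its activity is 1 regardless of amount, so Q is unaffected — no shift from this change.
Only the nonzero effect(s) matter; the net shift is to the right.

right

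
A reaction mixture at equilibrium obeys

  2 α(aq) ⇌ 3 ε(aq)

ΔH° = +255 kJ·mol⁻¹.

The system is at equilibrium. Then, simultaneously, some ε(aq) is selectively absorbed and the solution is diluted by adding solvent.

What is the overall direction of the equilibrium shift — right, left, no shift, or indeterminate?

right

Removing ε (aq), a product, drives the reaction to the right.
Dilution lowers every aqueous concentration by the same factor. Δn_aq = 3 − 2 = +1, so the system shifts toward the side with more dissolved moles — to the right.
All effects act in the same direction — net shift to the right.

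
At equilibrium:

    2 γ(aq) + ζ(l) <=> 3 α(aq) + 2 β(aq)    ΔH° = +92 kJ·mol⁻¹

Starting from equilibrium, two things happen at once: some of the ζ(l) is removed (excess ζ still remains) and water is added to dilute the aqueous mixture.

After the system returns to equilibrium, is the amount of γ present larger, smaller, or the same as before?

decreases

ζ is a pure liquid; its activity is 1 regardless of amount, so Q is unaffected — no shift from this change.
Dilution lowers every aqueous concentration by the same factor. Δn_aq = 5 − 2 = +3, so the system shifts toward the side with more dissolved moles — to the right.
The net shift is to the right. γ is a reactant, so its amount decreases.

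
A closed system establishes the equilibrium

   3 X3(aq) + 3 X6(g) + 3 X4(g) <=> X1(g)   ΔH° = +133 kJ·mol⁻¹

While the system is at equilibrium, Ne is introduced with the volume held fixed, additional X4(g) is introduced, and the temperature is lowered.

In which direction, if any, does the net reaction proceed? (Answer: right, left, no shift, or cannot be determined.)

At constant volume, adding an inert gas leaves every reacting species' partial pressure unchanged, so Q is unchanged — no shift from this change.
Adding X4 (g), a reactant, drives the reaction to the right.
The forward reaction is endothermic. Lowering T favours the exothermic direction — shift to the left.
The individual effects push in opposite directions; without quantitative information the net direction cannot be determined.

cannot be determined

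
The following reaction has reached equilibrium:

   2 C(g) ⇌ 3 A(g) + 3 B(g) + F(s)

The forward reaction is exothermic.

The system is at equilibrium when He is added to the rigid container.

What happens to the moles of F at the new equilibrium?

At constant volume, adding an inert gas leaves every reacting species' partial pressure unchanged, so Q is unchanged — no shift from this change.
No net shift occurs, so the amount of F is unchanged.

unchanged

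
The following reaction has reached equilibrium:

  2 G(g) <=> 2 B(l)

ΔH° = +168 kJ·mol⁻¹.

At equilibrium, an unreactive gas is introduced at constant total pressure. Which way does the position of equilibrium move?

left

Adding inert gas at constant total pressure expands the volume and lowers every reacting partial pressure. With Δn_gas = 0 − 2 = -2, Q moves away from K toward the side with fewer gas moles, so the system shifts toward the side with more gas moles — to the left.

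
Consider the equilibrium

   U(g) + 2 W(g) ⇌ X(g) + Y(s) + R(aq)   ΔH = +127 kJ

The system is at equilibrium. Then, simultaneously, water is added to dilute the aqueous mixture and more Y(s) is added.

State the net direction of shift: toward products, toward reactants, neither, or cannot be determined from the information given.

right

Dilution lowers every aqueous concentration by the same factor. Δn_aq = 1 − 0 = +1, so the system shifts toward the side with more dissolved moles — to the right.
Y is a pure solid; its activity is 1 regardless of amount, so Q is unaffected — no shift from this change.
Only the nonzero effect(s) matter; the net shift is to the right.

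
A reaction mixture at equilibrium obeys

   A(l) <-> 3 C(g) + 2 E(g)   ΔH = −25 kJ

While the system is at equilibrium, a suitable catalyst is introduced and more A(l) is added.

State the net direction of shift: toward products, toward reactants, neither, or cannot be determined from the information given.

no shift

A catalyst speeds both forward and reverse rates equally; it changes neither Q nor K — no shift from this change.
A is a pure liquid; its activity is 1 regardless of amount, so Q is unaffected — no shift from this change.
None of the changes alters Q relative to K, so there is no net shift.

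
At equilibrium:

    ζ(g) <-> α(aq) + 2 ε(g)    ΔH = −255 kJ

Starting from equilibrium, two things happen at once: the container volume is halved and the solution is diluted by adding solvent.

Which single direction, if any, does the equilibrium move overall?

cannot be determined

Gas moles: reactants 1, products 2 (Δn_gas = +1). Compression shifts the system toward the side with fewer moles of gas — to the left.
Dilution lowers every aqueous concentration by the same factor. Δn_aq = 1 − 0 = +1, so the system shifts toward the side with more dissolved moles — to the right.
The individual effects push in opposite directions; without quantitative information the net direction cannot be determined.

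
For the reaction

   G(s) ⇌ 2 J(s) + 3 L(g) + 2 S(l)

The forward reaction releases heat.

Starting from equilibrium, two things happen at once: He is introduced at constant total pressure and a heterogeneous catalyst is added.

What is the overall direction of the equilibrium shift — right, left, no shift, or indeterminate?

Adding inert gas at constant total pressure expands the volume and lowers every reacting partial pressure. With Δn_gas = 3 − 0 = +3, Q moves away from K toward the side with fewer gas moles, so the system shifts toward the side with more gas moles — to the right.
A catalyst speeds both forward and reverse rates equally; it changes neither Q nor K — no shift from this change.
Only the nonzero effect(s) matter; the net shift is to the right.

right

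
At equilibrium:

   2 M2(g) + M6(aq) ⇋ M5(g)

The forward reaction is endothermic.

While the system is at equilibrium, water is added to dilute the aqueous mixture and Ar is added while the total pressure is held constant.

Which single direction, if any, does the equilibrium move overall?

left

Dilution lowers every aqueous concentration by the same factor. Δn_aq = 0 − 1 = -1, so the system shifts toward the side with more dissolved moles — to the left.
Adding inert gas at constant total pressure expands the volume and lowers every reacting partial pressure. With Δn_gas = 1 − 2 = -1, Q moves away from K toward the side with fewer gas moles, so the system shifts toward the side with more gas moles — to the left.
All effects act in the same direction — net shift to the left.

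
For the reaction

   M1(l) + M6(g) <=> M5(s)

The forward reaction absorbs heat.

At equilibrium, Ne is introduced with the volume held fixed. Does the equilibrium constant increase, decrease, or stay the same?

unchanged

The equilibrium constant depends only on temperature. This perturbation changes neither the position of equilibrium nor K.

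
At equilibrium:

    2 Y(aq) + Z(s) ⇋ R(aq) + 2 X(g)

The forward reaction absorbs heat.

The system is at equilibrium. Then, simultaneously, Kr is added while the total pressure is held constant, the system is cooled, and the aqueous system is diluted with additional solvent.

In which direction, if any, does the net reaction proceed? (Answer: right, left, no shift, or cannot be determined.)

cannot be determined

Adding inert gas at constant total pressure expands the volume and lowers every reacting partial pressure. With Δn_gas = 2 − 0 = +2, Q moves away from K toward the side with fewer gas moles, so the system shifts toward the side with more gas moles — to the right.
The forward reaction is endothermic. Lowering T favours the exothermic direction — shift to the left.
Dilution lowers every aqueous concentration by the same factor. Δn_aq = 1 − 2 = -1, so the system shifts toward the side with more dissolved moles — to the left.
The individual effects push in opposite directions; without quantitative information the net direction cannot be determined.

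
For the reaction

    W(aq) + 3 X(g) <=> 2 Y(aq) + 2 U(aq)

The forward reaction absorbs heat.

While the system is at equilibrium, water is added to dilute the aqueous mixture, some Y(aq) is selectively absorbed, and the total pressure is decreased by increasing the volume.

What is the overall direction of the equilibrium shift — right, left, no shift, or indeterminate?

cannot be determined

Dilution lowers every aqueous concentration by the same factor. Δn_aq = 4 − 1 = +3, so the system shifts toward the side with more dissolved moles — to the right.
Removing Y (aq), a product, drives the reaction to the right.
Gas moles: reactants 3, products 0 (Δn_gas = -3). Expansion shifts the system toward the side with more moles of gas — to the left.
The individual effects push in opposite directions; without quantitative information the net direction cannot be determined.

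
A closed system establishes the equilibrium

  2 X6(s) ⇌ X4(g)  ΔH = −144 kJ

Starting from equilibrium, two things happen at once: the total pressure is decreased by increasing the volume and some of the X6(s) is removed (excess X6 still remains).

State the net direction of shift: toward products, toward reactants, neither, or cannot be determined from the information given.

Gas moles: reactants 0, products 1 (Δn_gas = +1). Expansion shifts the system toward the side with more moles of gas — to the right.
X6 is a pure solid; its activity is 1 regardless of amount, so Q is unaffected — no shift from this change.
Only the nonzero effect(s) matter; the net shift is to the right.

right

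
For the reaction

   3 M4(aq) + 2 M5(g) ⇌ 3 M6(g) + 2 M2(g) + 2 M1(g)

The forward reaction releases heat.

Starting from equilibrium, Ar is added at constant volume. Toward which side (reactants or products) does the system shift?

At constant volume, adding an inert gas leaves every reacting species' partial pressure unchanged, so Q is unchanged — no shift from this change.

no shift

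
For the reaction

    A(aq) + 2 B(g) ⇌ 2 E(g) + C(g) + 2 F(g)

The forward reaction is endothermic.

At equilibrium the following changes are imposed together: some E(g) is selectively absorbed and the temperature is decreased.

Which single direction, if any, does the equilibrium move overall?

Removing E (g), a product, drives the reaction to the right.
The forward reaction is endothermic. Lowering T favours the exothermic direction — shift to the left.
The individual effects push in opposite directions; without quantitative information the net direction cannot be determined.

cannot be determined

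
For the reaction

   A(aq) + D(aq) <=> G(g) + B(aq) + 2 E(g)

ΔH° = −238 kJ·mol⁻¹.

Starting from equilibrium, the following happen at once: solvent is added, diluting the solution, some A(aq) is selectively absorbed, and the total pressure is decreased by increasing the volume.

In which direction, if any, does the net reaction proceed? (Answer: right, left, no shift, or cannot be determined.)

cannot be determined

Dilution lowers every aqueous concentration by the same factor. Δn_aq = 1 − 2 = -1, so the system shifts toward the side with more dissolved moles — to the left.
Removing A (aq), a reactant, drives the reaction to the left.
Gas moles: reactants 0, products 3 (Δn_gas = +3). Expansion shifts the system toward the side with more moles of gas — to the right.
The individual effects push in opposite directions; without quantitative information the net direction cannot be determined.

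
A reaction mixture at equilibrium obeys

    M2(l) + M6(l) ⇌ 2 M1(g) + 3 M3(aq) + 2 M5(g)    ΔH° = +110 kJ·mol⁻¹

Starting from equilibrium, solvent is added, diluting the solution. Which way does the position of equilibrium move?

Dilution lowers every aqueous concentration by the same factor. Δn_aq = 3 − 0 = +3, so the system shifts toward the side with more dissolved moles — to the right.

right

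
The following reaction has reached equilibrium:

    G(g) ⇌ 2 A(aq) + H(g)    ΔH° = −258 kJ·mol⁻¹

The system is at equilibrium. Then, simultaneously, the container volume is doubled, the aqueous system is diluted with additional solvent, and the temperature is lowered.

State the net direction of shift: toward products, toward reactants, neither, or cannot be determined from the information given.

right

Gas moles: reactants 1, products 1. Δn_gas = 0, so a volume change leaves Q equal to K — no shift from this change.
Dilution lowers every aqueous concentration by the same factor. Δn_aq = 2 − 0 = +2, so the system shifts toward the side with more dissolved moles — to the right.
The forward reaction is exothermic. Lowering T favours the exothermic direction — shift to the right.
Only the nonzero effect(s) matter; the net shift is to the right.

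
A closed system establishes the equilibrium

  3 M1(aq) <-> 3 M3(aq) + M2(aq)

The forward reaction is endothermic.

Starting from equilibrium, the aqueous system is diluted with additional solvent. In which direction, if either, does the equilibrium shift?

right

Dilution lowers every aqueous concentration by the same factor. Δn_aq = 4 − 3 = +1, so the system shifts toward the side with more dissolved moles — to the right.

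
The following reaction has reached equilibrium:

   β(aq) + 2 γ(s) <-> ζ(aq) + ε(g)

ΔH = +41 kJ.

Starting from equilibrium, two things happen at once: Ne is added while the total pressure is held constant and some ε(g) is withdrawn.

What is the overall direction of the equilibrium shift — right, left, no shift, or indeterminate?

right

Adding inert gas at constant total pressure expands the volume and lowers every reacting partial pressure. With Δn_gas = 1 − 0 = +1, Q moves away from K toward the side with fewer gas moles, so the system shifts toward the side with more gas moles — to the right.
Removing ε (g), a product, drives the reaction to the right.
All effects act in the same direction — net shift to the right.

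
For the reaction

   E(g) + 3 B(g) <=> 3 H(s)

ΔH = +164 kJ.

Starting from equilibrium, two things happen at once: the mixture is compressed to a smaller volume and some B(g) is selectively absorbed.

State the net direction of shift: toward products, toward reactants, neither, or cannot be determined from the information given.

cannot be determined

Gas moles: reactants 4, products 0 (Δn_gas = -4). Compression shifts the system toward the side with fewer moles of gas — to the right.
Removing B (g), a reactant, drives the reaction to the left.
The individual effects push in opposite directions; without quantitative information the net direction cannot be determined.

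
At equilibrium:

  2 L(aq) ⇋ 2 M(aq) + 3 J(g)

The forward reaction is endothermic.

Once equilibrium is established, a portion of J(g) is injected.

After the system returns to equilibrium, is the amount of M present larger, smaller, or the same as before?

decreases

Adding J (g), a product, drives the reaction to the left.
The net shift is to the left. M is a product, so its amount decreases.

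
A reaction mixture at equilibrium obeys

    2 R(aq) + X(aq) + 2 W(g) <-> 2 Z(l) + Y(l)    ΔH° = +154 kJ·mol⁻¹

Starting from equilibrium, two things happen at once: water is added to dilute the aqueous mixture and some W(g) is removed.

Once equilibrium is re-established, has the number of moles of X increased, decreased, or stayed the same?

increases

Dilution lowers every aqueous concentration by the same factor. Δn_aq = 0 − 3 = -3, so the system shifts toward the side with more dissolved moles — to the left.
Removing W (g), a reactant, drives the reaction to the left.
The net shift is to the left. X is a reactant, so its amount increases.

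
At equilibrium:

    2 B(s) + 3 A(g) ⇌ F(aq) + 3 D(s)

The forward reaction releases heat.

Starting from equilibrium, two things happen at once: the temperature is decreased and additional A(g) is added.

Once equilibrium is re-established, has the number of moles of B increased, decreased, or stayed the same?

The forward reaction is exothermic. Lowering T favours the exothermic direction — shift to the right.
Adding A (g), a reactant, drives the reaction to the right.
The net shift is to the right. B is a reactant, so its amount decreases.

decreases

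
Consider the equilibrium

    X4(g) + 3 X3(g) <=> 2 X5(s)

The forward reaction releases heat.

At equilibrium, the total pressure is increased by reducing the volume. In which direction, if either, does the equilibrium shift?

Gas moles: reactants 4, products 0 (Δn_gas = -4). Compression shifts the system toward the side with fewer moles of gas — to the right.

right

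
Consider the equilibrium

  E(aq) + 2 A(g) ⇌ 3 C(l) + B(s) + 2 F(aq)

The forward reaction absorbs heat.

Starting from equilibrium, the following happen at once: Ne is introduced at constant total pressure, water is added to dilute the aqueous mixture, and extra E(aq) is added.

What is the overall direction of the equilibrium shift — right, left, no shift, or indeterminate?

Adding inert gas at constant total pressure expands the volume and lowers every reacting partial pressure. With Δn_gas = 0 − 2 = -2, Q moves away from K toward the side with fewer gas moles, so the system shifts toward the side with more gas moles — to the left.
Dilution lowers every aqueous concentration by the same factor. Δn_aq = 2 − 1 = +1, so the system shifts toward the side with more dissolved moles — to the right.
Adding E (aq), a reactant, drives the reaction to the right.
The individual effects push in opposite directions; without quantitative information the net direction cannot be determined.

cannot be determined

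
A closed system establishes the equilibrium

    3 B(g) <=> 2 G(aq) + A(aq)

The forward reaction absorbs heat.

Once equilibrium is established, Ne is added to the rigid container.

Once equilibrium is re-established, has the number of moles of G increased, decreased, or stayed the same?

At constant volume, adding an inert gas leaves every reacting species' partial pressure unchanged, so Q is unchanged — no shift from this change.
No net shift occurs, so the amount of G is unchanged.

unchanged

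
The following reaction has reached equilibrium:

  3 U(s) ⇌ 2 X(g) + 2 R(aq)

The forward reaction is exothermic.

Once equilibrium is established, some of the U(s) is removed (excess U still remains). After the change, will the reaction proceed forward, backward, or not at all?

U is a pure solid; its activity is 1 regardless of amount, so Q is unaffected — no shift from this change.

no shift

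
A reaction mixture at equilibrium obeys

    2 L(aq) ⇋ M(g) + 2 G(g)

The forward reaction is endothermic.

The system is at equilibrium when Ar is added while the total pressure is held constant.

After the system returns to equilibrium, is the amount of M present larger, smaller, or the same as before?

Adding inert gas at constant total pressure expands the volume and lowers every reacting partial pressure. With Δn_gas = 3 − 0 = +3, Q moves away from K toward the side with fewer gas moles, so the system shifts toward the side with more gas moles — to the right.
The net shift is to the right. M is a product, so its amount increases.

increases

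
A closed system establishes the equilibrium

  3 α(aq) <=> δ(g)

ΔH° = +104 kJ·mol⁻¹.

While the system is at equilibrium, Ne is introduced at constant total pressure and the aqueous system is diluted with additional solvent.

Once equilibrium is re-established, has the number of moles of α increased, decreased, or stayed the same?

cannot be determined

Adding inert gas at constant total pressure expands the volume and lowers every reacting partial pressure. With Δn_gas = 1 − 0 = +1, Q moves away from K toward the side with fewer gas moles, so the system shifts toward the side with more gas moles — to the right.
Dilution lowers every aqueous concentration by the same factor. Δn_aq = 0 − 3 = -3, so the system shifts toward the side with more dissolved moles — to the left.
The two effects oppose each other, so the net shift — and hence the change in α — cannot be determined from the given information.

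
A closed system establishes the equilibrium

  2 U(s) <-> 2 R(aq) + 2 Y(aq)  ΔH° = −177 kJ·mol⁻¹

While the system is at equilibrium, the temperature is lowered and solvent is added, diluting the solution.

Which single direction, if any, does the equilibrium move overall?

right

The forward reaction is exothermic. Lowering T favours the exothermic direction — shift to the right.
Dilution lowers every aqueous concentration by the same factor. Δn_aq = 4 − 0 = +4, so the system shifts toward the side with more dissolved moles — to the right.
All effects act in the same direction — net shift to the right.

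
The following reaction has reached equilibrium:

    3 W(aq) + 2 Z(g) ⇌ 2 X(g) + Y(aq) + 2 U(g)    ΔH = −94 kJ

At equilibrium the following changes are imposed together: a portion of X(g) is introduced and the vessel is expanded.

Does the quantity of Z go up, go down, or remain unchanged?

Adding X (g), a product, drives the reaction to the left.
Gas moles: reactants 2, products 4 (Δn_gas = +2). Expansion shifts the system toward the side with more moles of gas — to the right.
The two effects oppose each other, so the net shift — and hence the change in Z — cannot be determined from the given information.

cannot be determined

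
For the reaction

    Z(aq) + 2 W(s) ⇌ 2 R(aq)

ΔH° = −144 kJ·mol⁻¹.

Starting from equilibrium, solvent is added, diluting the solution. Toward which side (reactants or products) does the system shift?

right

Dilution lowers every aqueous concentration by the same factor. Δn_aq = 2 − 1 = +1, so the system shifts toward the side with more dissolved moles — to the right.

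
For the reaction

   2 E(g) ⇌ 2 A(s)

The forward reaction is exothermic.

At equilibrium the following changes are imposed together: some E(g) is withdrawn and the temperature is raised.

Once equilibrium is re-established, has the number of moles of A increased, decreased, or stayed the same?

decreases

Removing E (g), a reactant, drives the reaction to the left.
The forward reaction is exothermic. Raising T favours the endothermic direction — shift to the left.
The net shift is to the left. A is a product, so its amount decreases.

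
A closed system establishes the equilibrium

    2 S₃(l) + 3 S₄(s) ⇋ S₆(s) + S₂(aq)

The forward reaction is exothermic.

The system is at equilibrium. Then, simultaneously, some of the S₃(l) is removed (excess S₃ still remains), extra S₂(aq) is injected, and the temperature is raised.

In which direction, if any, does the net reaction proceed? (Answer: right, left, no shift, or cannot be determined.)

S₃ is a pure liquid; its activity is 1 regardless of amount, so Q is unaffected — no shift from this change.
Adding S₂ (aq), a product, drives the reaction to the left.
The forward reaction is exothermic. Raising T favours the endothermic direction — shift to the left.
Only the nonzero effect(s) matter; the net shift is to the left.

left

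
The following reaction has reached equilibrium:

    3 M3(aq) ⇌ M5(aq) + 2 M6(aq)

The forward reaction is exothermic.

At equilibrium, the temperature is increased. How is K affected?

decreases

K depends on temperature via the van 't Hoff relation. The forward reaction is exothermic, so raising T decreases K.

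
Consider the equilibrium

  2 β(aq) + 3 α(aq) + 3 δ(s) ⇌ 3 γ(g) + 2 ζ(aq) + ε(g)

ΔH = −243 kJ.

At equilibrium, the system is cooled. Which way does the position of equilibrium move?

The forward reaction is exothermic. Lowering T favours the exothermic direction — shift to the right.

right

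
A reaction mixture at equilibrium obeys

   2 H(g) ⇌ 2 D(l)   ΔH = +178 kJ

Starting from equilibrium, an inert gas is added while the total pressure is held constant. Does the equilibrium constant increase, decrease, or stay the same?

unchanged

The equilibrium constant depends only on temperature. This perturbation may move the position of equilibrium, but since T is unchanged, K itself is unchanged.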